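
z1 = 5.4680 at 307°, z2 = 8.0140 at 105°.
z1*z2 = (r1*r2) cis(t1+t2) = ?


r = 5.4680 * 8.0140 = 43.8206
theta = 307° + 105° = 412° = 52° (mod 360)

43.8206 cis(52°)


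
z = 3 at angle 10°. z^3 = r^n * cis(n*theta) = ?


r^3 = 3^3 = 27
n*theta = 3*10° = 30° = 30° (mod 360)
a = 27*cos(30°) = 23.3827
b = 27*sin(30°) = 13.5000

27 cis(30°) = 23.3827 + 13.5000i


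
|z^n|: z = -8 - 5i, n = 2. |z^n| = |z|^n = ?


|z| = sqrt(64+25) = sqrt(89) = 9.4340
|z^2| = |z|^2 = (sqrt(89))^2 = 89

|z^2| = 89


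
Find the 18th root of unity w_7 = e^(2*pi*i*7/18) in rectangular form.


Angle = 360*7/18 = 140°
a = cos(140°) = -0.7660
b = sin(140°) = 0.6428

-0.7660 + 0.6428i


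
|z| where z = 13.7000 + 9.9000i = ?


|z| = sqrt(13.7^2 + 9.9^2) = sqrt(187.69 + 98.01) = sqrt(285.7) = 16.9027

|z| = 16.9027


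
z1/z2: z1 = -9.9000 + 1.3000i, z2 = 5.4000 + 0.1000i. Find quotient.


Conjugate of z2 = 5.4000 - 0.1000i
Numerator: (-9.9000 + 1.3000i)(5.4000 - 0.1000i) = -53.3300 + 8.0100i
Denominator: 5.4^2 + 0.1^2 = 29.17
Result = (-53.3300 + 8.0100i)/29.17

-1.8282 + 0.2746i


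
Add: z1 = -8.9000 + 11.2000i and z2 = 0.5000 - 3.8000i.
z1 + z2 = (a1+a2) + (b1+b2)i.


Real: -8.9 + 0.5 = -8.4
Imag: 11.2 - 3.8 = 7.4

-8.4000 + 7.4000i


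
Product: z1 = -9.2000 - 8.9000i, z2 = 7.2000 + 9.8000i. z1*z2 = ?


Real = -9.2*7.2 - (-8.9)*9.8 = -66.24 - (-87.22) = 20.98
Imag = -9.2*9.8 + 7.2*(-8.9) = -90.16 - (64.08) = -154.24

20.9800 - 154.2400i


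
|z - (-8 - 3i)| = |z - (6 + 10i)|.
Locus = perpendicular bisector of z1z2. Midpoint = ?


Equal distances means the locus is the perpendicular bisector of z1 and z2.
Midpoint = ((-8+6)/2, (-3+10)/2) = (-1.0000, 3.5000)

Perpendicular bisector through (-1.0000, 3.5000)


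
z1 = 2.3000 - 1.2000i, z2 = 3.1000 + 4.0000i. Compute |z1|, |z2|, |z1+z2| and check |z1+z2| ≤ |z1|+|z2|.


|z1| = sqrt(2.3^2 + (-1.2)^2) = sqrt(6.73) = 2.5942
|z2| = sqrt(3.1^2 + 4^2) = sqrt(25.61) = 5.0606
z1+z2 = 5.4000 + 2.8000i
|z1+z2| = sqrt(37) = 6.0828
|z1|+|z2| = 2.5942 + 5.0606 = 7.6548

|z1+z2| = 6.0828 ≤ |z1|+|z2| = 7.6548 (verified)


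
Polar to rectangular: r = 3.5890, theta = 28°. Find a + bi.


a = 3.5890*cos(28°) = 3.5890*0.88295 = 3.1689
b = 3.5890*sin(28°) = 3.5890*0.46947 = 1.6849

3.1689 + 1.6849i


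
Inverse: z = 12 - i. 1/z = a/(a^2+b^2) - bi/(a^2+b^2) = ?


|z|^2 = 144+1 = 145
1/z = (12 + 1i)/145

1/z = 0.0828 + 0.0069i


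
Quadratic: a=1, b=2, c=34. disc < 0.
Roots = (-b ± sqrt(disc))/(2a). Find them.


disc = 2^2 - 4*1*34 = 4 - 136 = -132
sqrt(|disc|) = sqrt(132) = 11.4891
Real part = -2/(2*1) = -1.0000
Imag part = 11.4891/(2*1) = 5.7446

-1.0000 ± 5.7446i


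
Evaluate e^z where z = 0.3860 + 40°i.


e^0.3860 = 1.4711
cos(40°) = 0.766
sin(40°) = 0.6428
Real = 1.4711*0.766 = 1.1269
Imag = 1.4711*0.6428 = 0.9456

1.1269 + 0.9456i


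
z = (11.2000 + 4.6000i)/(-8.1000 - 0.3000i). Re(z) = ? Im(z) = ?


Multiply by conjugate: (11.2000 + 4.6000i)(-8.1000 + 0.3000i) / ((-8.1)^2 + (-0.3)^2)
Numerator real = 11.2*(-8.1) + 4.6*(-0.3) = -92.1
Numerator imag = 4.6*(-8.1) - 11.2*(-0.3) = -33.9
Denominator = 65.7
Re(z) = -92.1/65.7 = -1.4018
Im(z) = -33.9/65.7 = -0.5160

Re(z) = -1.4018, Im(z) = -0.5160


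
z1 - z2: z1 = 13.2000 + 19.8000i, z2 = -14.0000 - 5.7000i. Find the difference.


Real: 13.2 + 14 = 27.2
Imag: 19.8 + 5.7 = 25.5

27.2000 + 25.5000i


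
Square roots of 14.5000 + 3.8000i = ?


|z| = sqrt(210.25+14.44) = 14.9897
sqrt((|z|+a)/2) = sqrt((14.9897+14.5)/2) = sqrt(14.7448) = 3.8399
sqrt((|z|-a)/2) = sqrt((14.9897-14.5)/2) = sqrt(0.2448) = 0.4948

±(3.8399 + 0.4948i) i.e. 3.8399 + 0.4948i and -3.8399 - 0.4948i


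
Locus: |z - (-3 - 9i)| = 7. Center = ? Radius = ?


|z - z0| = r is a circle with center z0 and radius r.
Center = (-3, -9), radius = 7

Circle with center (-3, -9) and radius 7


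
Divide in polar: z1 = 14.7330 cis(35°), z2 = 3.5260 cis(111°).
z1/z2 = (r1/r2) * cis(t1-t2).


r = 14.7330 / 3.5260 = 4.1784
theta = 35° - 111° = -76° = 284° (mod 360)

4.1784 cis(284°)


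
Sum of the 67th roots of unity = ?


The sum of all 67th roots of unity is 0.
Geometric series: (1 - w^67)/(1 - w) = (1-1)/(1-w) = 0 since w^67 = 1, w ≠ 1.
Alternatively: coefficient of z^66 in z^67 - 1 is 0.

0


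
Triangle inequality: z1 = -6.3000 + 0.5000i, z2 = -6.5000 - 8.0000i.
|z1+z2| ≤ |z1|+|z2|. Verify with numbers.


|z1| = sqrt((-6.3)^2 + 0.5^2) = sqrt(39.94) = 6.3198
|z2| = sqrt((-6.5)^2 + (-8)^2) = sqrt(106.25) = 10.3078
z1+z2 = -12.8000 - 7.5000i
|z1+z2| = sqrt(220.09) = 14.8354
|z1|+|z2| = 6.3198 + 10.3078 = 16.6276

|z1+z2| = 14.8354 ≤ |z1|+|z2| = 16.6276 (verified)


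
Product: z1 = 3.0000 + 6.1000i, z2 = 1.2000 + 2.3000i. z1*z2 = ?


Real = 3*1.2 - 6.1*2.3 = 3.6 - 14.03 = -10.43
Imag = 3*2.3 + 1.2*6.1 = 6.9 + 7.32 = 14.22

-10.4300 + 14.2200i


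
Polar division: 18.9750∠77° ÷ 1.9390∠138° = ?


r = 18.9750 / 1.9390 = 9.7860
theta = 77° - 138° = -61° = 299° (mod 360)

9.7860 cis(299°)


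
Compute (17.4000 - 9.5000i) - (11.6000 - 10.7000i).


Real: 17.4 - 11.6 = 5.8
Imag: -9.5 + 10.7 = 1.2

5.8000 + 1.2000i


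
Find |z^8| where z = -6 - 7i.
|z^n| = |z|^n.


|z| = sqrt(36+49) = sqrt(85) = 9.2195
|z^8| = |z|^8 = (sqrt(85))^8 = 85^4 = 52200625

|z^8| = 52200625


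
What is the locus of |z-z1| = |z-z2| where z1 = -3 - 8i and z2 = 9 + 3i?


Equal distances means the locus is the perpendicular bisector of z1 and z2.
Midpoint = ((-3+9)/2, (-8+3)/2) = (3.0000, -2.5000)

Perpendicular bisector through (3.0000, -2.5000)


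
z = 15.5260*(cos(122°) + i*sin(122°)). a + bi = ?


a = 15.5260*cos(122°) = 15.5260*(-0.52992) = -8.2275
b = 15.5260*sin(122°) = 15.5260*0.84805 = 13.1668

-8.2275 + 13.1668i


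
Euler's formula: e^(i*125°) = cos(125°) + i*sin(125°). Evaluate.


cos(125°) = -0.5736
sin(125°) = 0.8192

e^(i*125°) = -0.5736 + 0.8192i


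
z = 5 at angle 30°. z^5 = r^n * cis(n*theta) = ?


r^5 = 5^5 = 3125
n*theta = 5*30° = 150° = 150° (mod 360)
a = 3125*cos(150°) = -2706.3294
b = 3125*sin(150°) = 1562.5000

3125 cis(150°) = -2706.3294 + 1562.5000i


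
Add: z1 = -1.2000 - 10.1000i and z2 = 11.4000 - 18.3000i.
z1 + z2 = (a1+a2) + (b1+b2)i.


Real: -1.2 + 11.4 = 10.2
Imag: -10.1 - 18.3 = -28.4

10.2000 - 28.4000i


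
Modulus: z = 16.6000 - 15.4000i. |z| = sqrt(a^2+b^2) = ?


|z| = sqrt(16.6^2 + (-15.4)^2) = sqrt(275.56 + 237.16) = sqrt(512.72) = 22.6433

|z| = 22.6433


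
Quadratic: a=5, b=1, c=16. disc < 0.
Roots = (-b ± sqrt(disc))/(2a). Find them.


disc = 1^2 - 4*5*16 = 1 - 320 = -319
sqrt(|disc|) = sqrt(319) = 17.8606
Real part = -1/(2*5) = -0.1000
Imag part = 17.8606/(2*5) = 1.7861

-0.1000 ± 1.7861i


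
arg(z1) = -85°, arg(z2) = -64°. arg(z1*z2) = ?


arg(z1*z2) = -85° - 64° = -149°
Normalized to (-180°, 180°]: -149°

-149°


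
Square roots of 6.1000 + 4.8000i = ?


|z| = sqrt(37.21+23.04) = 7.7621
sqrt((|z|+a)/2) = sqrt((7.7621+6.1)/2) = sqrt(6.9310) = 2.6327
sqrt((|z|-a)/2) = sqrt((7.7621-6.1)/2) = sqrt(0.8310) = 0.9116

±(2.6327 + 0.9116i) i.e. 2.6327 + 0.9116i and -2.6327 - 0.9116i


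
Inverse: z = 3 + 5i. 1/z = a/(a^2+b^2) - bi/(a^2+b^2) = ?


|z|^2 = 9+25 = 34
1/z = (3 - 5i)/34

1/z = 0.0882 - 0.1471i


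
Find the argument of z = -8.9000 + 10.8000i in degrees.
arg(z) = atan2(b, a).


Re = -8.9, Im = 10.8
arg = atan2(10.8, -8.9) = 129.4911 degrees

arg(z) = 129.4911 degrees


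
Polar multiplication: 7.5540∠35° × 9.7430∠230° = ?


r = 7.5540 * 9.7430 = 73.5986
theta = 35° + 230° = 265° = 265° (mod 360)

73.5986 cis(265°)


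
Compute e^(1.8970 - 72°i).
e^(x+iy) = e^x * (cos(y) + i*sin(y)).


e^1.8970 = 6.6659
cos(-72°) = 0.30902
sin(-72°) = -0.9510565
Real = 6.6659*0.30902 = 2.0599
Imag = 6.6659*(-0.9510565) = -6.3396

2.0599 - 6.3396i


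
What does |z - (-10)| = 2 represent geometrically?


|z - z0| = r is a circle with center z0 and radius r.
Center = (-10, 0), radius = 2

Circle with center (-10, 0) and radius 2


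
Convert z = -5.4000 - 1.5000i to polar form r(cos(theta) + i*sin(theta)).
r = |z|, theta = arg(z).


r = sqrt(29.16+2.25) = sqrt(31.41) = 5.6045
theta = atan2(-1.5, -5.4) = -164.4759 degrees

r = 5.6045, theta = -164.4759 degrees


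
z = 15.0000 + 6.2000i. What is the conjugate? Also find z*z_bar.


z_bar = 15.0000 - 6.2000i
z*z_bar = 15^2 + 6.2^2 = 225 + 38.44 = 263.44

z_bar = 15.0000 - 6.2000i, z*z_bar = 263.44


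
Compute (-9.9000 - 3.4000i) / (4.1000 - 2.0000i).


Conjugate of z2 = 4.1000 + 2.0000i
Numerator: (-9.9000 - 3.4000i)(4.1000 + 2.0000i) = -33.7900 - 33.7400i
Denominator: 4.1^2 + (-2)^2 = 20.81
Result = (-33.7900 - 33.7400i)/20.81

-1.6237 - 1.6213i


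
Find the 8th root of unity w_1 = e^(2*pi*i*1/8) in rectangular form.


Angle = 360*1/8 = 45°
a = cos(45°) = 0.7071
b = sin(45°) = 0.7071

0.7071 + 0.7071i


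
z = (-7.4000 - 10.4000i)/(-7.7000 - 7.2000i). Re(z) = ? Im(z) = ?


Multiply by conjugate: (-7.4000 - 10.4000i)(-7.7000 + 7.2000i) / ((-7.7)^2 + (-7.2)^2)
Numerator real = -7.4*(-7.7) - (10.4)*(-7.2) = 131.86
Numerator imag = -10.4*(-7.7) - (-7.4)*(-7.2) = 26.8
Denominator = 111.13
Re(z) = 131.86/111.13 = 1.1865
Im(z) = 26.8/111.13 = 0.2412

Re(z) = 1.1865, Im(z) = 0.2412


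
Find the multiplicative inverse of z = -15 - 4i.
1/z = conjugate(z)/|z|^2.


|z|^2 = 225+16 = 241
1/z = (-15 + 4i)/241

1/z = -0.0622 + 0.0166i


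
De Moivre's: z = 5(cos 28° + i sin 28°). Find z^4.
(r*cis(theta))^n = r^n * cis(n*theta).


r^4 = 5^4 = 625
n*theta = 4*28° = 112° = 112° (mod 360)
a = 625*cos(112°) = -234.1291
b = 625*sin(112°) = 579.4899

625 cis(112°) = -234.1291 + 579.4899i


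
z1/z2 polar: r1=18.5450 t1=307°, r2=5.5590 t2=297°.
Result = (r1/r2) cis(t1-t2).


r = 18.5450 / 5.5590 = 3.3360
theta = 307° - 297° = 10° = 10° (mod 360)

3.3360 cis(10°)


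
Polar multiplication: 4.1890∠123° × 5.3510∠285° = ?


r = 4.1890 * 5.3510 = 22.4153
theta = 123° + 285° = 408° = 48° (mod 360)

22.4153 cis(48°)


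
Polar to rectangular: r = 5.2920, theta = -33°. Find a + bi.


a = 5.2920*cos(-33°) = 5.2920*0.83867 = 4.4382
b = 5.2920*sin(-33°) = 5.2920*(-0.54464) = -2.8822

4.4382 - 2.8822i


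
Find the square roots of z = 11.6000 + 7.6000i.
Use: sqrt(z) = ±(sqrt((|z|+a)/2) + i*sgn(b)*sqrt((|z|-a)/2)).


|z| = sqrt(134.56+57.76) = 13.8679
sqrt((|z|+a)/2) = sqrt((13.8679+11.6)/2) = sqrt(12.7340) = 3.5685
sqrt((|z|-a)/2) = sqrt((13.8679-11.6)/2) = sqrt(1.1340) = 1.0649

±(3.5685 + 1.0649i) i.e. 3.5685 + 1.0649i and -3.5685 - 1.0649i


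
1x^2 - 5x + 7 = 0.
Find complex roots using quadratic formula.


disc = (-5)^2 - 4*1*7 = 25 - 28 = -3
sqrt(|disc|) = sqrt(3) = 1.7321
Real part = 5/(2*1) = 2.5000
Imag part = 1.7321/(2*1) = 0.8660

2.5000 ± 0.8660i


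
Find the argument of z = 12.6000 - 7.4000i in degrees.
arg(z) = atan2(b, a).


Re = 12.6, Im = -7.4
arg = atan2(-7.4, 12.6) = -30.4258 degrees

arg(z) = -30.4258 degrees


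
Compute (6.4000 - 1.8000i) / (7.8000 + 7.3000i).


Conjugate of z2 = 7.8000 - 7.3000i
Numerator: (6.4000 - 1.8000i)(7.8000 - 7.3000i) = 36.7800 - 60.7600i
Denominator: 7.8^2 + 7.3^2 = 114.13
Result = (36.7800 - 60.7600i)/114.13

0.3223 - 0.5324i


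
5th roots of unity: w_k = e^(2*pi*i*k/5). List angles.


The 5th roots of unity are cis(360k/5°) for k=0..4
Angle step = 360/5 = 72°
Primitive root: cis(72°)
Primitive root = 0.3090 + 0.9511i

5 roots at angles: 0°, 72°, 144°, 216°, 288°


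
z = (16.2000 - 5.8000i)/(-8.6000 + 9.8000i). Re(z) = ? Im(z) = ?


Multiply by conjugate: (16.2000 - 5.8000i)(-8.6000 - 9.8000i) / ((-8.6)^2 + 9.8^2)
Numerator real = 16.2*(-8.6) - (5.8)*9.8 = -196.16
Numerator imag = -5.8*(-8.6) - 16.2*9.8 = -108.88
Denominator = 170
Re(z) = -196.16/170 = -1.1539
Im(z) = -108.88/170 = -0.6405

Re(z) = -1.1539, Im(z) = -0.6405


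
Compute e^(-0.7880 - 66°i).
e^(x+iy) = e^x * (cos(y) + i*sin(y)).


e^-0.7880 = 0.45475
cos(-66°) = 0.40674
sin(-66°) = -0.9135
Real = 0.45475*0.40674 = 0.1850
Imag = 0.45475*(-0.9135) = -0.4154

0.1850 - 0.4154i


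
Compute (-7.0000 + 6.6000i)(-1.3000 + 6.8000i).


Real = -7*(-1.3) - 6.6*6.8 = 9.1 - 44.88 = -35.78
Imag = -7*6.8 - (1.3)*6.6 = -47.6 - (8.58) = -56.18

-35.7800 - 56.1800i


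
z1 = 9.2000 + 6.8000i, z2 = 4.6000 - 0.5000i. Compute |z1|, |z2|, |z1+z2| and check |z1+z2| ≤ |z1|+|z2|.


|z1| = sqrt(9.2^2 + 6.8^2) = sqrt(130.88) = 11.4403
|z2| = sqrt(4.6^2 + (-0.5)^2) = sqrt(21.41) = 4.6271
z1+z2 = 13.8000 + 6.3000i
|z1+z2| = sqrt(230.13) = 15.1700
|z1|+|z2| = 11.4403 + 4.6271 = 16.0674

|z1+z2| = 15.1700 ≤ |z1|+|z2| = 16.0674 (verified)


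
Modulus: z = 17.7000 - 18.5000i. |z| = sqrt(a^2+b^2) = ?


|z| = sqrt(17.7^2 + (-18.5)^2) = sqrt(313.29 + 342.25) = sqrt(655.54) = 25.6035

|z| = 25.6035


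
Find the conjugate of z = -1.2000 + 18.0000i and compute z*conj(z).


z_bar = -1.2000 - 18.0000i
z*z_bar = (-1.2)^2 + 18^2 = 1.44 + 324 = 325.44

z_bar = -1.2000 - 18.0000i, z*z_bar = 325.44


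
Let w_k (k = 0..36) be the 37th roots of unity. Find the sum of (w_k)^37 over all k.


The roots are w_k = w^k with w = e^(2*pi*i/37), and (w^k)^37 = (w^37)^k.
So S = 1 + u + u^2 + ... + u^(36) with u = w^37.
37 = 1*37 + 0, so 37 is a multiple of 37 and u = (w^37)^1 = 1.
Every one of the 37 terms equals 1: S = 37

S = 37


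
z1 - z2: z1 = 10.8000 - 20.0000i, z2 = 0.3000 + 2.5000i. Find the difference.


Real: 10.8 - 0.3 = 10.5
Imag: -20 - 2.5 = -22.5

10.5000 - 22.5000i


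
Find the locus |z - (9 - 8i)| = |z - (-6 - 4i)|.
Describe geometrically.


Equal distances means the locus is the perpendicular bisector of z1 and z2.
Midpoint = ((9+(-6))/2, (-8+(-4))/2) = (1.5000, -6.0000)

Perpendicular bisector through (1.5000, -6.0000)


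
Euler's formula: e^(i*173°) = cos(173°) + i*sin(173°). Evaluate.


cos(173°) = -0.9925
sin(173°) = 0.1219

e^(i*173°) = -0.9925 + 0.1219i


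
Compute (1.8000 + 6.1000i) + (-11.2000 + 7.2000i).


Real: 1.8 - 11.2 = -9.4
Imag: 6.1 + 7.2 = 13.3

-9.4000 + 13.3000i


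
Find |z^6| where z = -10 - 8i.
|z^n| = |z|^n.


|z| = sqrt(100+64) = sqrt(164) = 12.8062
|z^6| = |z|^6 = (sqrt(164))^6 = 164^3 = 4410944

|z^6| = 4410944


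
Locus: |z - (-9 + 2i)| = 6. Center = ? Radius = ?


|z - z0| = r is a circle with center z0 and radius r.
Center = (-9, 2), radius = 6

Circle with center (-9, 2) and radius 6


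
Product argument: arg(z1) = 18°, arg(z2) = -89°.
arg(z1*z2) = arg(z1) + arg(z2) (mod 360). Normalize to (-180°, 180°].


arg(z1*z2) = 18° - 89° = -71°
Normalized to (-180°, 180°]: -71°

-71°


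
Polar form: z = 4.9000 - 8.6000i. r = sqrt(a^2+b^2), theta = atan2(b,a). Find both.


r = sqrt(24.01+73.96) = sqrt(97.97) = 9.8980
theta = atan2(-8.6, 4.9) = -60.3269 degrees

r = 9.8980, theta = -60.3269 degrees


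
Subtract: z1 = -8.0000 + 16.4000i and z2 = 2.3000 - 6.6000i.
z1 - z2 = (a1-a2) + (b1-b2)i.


Real: -8 - 2.3 = -10.3
Imag: 16.4 + 6.6 = 23

-10.3000 + 23.0000i


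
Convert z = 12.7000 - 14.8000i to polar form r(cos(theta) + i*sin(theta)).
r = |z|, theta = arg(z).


r = sqrt(161.29+219.04) = sqrt(380.33) = 19.5021
theta = atan2(-14.8, 12.7) = -49.3668 degrees

r = 19.5021, theta = -49.3668 degrees


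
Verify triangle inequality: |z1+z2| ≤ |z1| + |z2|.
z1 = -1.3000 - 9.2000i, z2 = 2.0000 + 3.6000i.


|z1| = sqrt((-1.3)^2 + (-9.2)^2) = sqrt(86.33) = 9.2914
|z2| = sqrt(2^2 + 3.6^2) = sqrt(16.96) = 4.1183
z1+z2 = 0.7000 - 5.6000i
|z1+z2| = sqrt(31.85) = 5.6436
|z1|+|z2| = 9.2914 + 4.1183 = 13.4097

|z1+z2| = 5.6436 ≤ |z1|+|z2| = 13.4097 (verified)


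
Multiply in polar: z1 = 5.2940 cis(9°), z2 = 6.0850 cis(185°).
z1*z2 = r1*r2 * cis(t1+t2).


r = 5.2940 * 6.0850 = 32.2140
theta = 9° + 185° = 194° = 194° (mod 360)

32.2140 cis(194°)


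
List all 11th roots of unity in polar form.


The 11th roots of unity are cis(360k/11°) for k=0..10
Angle step = 360/11 = 32.7273°
Primitive root: cis(32.7273°)
Primitive root = 0.8413 + 0.5406i

11 roots at angles: 0°, 32.7273°, 65.4545°, 98.1818°, 130.9091°, 163.6364°, 196.3636°, 229.0909°, 261.8182°, 294.5455°, 327.2727°


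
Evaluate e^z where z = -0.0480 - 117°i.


e^-0.0480 = 0.9531
cos(-117°) = -0.454
sin(-117°) = -0.891
Real = 0.9531*(-0.454) = -0.4327
Imag = 0.9531*(-0.891) = -0.8492

-0.4327 - 0.8492i


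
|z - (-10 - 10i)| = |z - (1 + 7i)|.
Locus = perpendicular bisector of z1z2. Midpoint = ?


Equal distances means the locus is the perpendicular bisector of z1 and z2.
Midpoint = ((-10+1)/2, (-10+7)/2) = (-4.5000, -1.5000)

Perpendicular bisector through (-4.5000, -1.5000)


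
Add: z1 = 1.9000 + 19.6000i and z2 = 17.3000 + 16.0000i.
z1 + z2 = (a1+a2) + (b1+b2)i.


Real: 1.9 + 17.3 = 19.2
Imag: 19.6 + 16 = 35.6

19.2000 + 35.6000i


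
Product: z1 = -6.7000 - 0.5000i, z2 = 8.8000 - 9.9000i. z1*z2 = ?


Real = -6.7*8.8 - (-0.5)*(-9.9) = -58.96 - 4.95 = -63.91
Imag = -6.7*(-9.9) + 8.8*(-0.5) = 66.33 - (4.4) = 61.93

-63.9100 + 61.9300i


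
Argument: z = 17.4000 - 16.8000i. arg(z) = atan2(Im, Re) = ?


Re = 17.4, Im = -16.8
arg = atan2(-16.8, 17.4) = -43.9949 degrees

arg(z) = -43.9949 degrees


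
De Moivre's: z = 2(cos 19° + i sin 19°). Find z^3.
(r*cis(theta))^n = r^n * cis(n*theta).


r^3 = 2^3 = 8
n*theta = 3*19° = 57° = 57° (mod 360)
a = 8*cos(57°) = 4.3571
b = 8*sin(57°) = 6.7094

8 cis(57°) = 4.3571 + 6.7094i


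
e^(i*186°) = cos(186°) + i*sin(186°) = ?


cos(186°) = -0.9945
sin(186°) = -0.1045

e^(i*186°) = -0.9945 - 0.1045i


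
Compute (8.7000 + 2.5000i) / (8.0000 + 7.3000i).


Conjugate of z2 = 8.0000 - 7.3000i
Numerator: (8.7000 + 2.5000i)(8.0000 - 7.3000i) = 87.8500 - 43.5100i
Denominator: 8^2 + 7.3^2 = 117.29
Result = (87.8500 - 43.5100i)/117.29

0.7490 - 0.3710i


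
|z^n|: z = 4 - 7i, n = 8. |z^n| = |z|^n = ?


|z| = sqrt(16+49) = sqrt(65) = 8.0623
|z^8| = |z|^8 = (sqrt(65))^8 = 65^4 = 17850625

|z^8| = 17850625


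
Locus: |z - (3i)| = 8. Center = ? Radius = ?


|z - z0| = r is a circle with center z0 and radius r.
Center = (0, 3), radius = 8

Circle with center (0, 3) and radius 8


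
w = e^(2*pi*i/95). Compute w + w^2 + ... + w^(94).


With w = e^(2*pi*i/95), all 95 of the 95th roots of unity w^0 = 1, w, ..., w^(94) sum to 0: 1 + w + ... + w^(94) = (1 - w^95)/(1 - w) = 0 since w^95 = 1, w ≠ 1.
Removing the root 1: w + w^2 + ... + w^(94) = 0 - 1 = -1

Sum = -1


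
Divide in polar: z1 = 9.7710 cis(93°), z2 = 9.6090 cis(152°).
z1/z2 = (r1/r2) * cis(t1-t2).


r = 9.7710 / 9.6090 = 1.0169
theta = 93° - 152° = -59° = 301° (mod 360)

1.0169 cis(301°)


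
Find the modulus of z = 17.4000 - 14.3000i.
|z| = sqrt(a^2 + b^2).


|z| = sqrt(17.4^2 + (-14.3)^2) = sqrt(302.76 + 204.49) = sqrt(507.25) = 22.5222

|z| = 22.5222


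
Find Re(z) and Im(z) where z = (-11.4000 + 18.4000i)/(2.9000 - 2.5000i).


Multiply by conjugate: (-11.4000 + 18.4000i)(2.9000 + 2.5000i) / (2.9^2 + (-2.5)^2)
Numerator real = -11.4*2.9 + 18.4*(-2.5) = -79.06
Numerator imag = 18.4*2.9 - (-11.4)*(-2.5) = 24.86
Denominator = 14.66
Re(z) = -79.06/14.66 = -5.3929
Im(z) = 24.86/14.66 = 1.6958

Re(z) = -5.3929, Im(z) = 1.6958


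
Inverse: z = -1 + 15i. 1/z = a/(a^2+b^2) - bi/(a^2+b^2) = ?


|z|^2 = 1+225 = 226
1/z = (-1 - 15i)/226

1/z = -0.0044 - 0.0664i


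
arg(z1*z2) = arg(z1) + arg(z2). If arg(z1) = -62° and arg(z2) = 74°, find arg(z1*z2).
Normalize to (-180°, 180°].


arg(z1*z2) = -62° + 74° = 12°
Normalized to (-180°, 180°]: 12°

12°


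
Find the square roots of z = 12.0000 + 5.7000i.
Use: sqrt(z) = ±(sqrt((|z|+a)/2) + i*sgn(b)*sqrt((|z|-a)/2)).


|z| = sqrt(144+32.49) = 13.2850
sqrt((|z|+a)/2) = sqrt((13.2850+12)/2) = sqrt(12.6425) = 3.5556
sqrt((|z|-a)/2) = sqrt((13.2850-12)/2) = sqrt(0.6425) = 0.8015

±(3.5556 + 0.8015i) i.e. 3.5556 + 0.8015i and -3.5556 - 0.8015i


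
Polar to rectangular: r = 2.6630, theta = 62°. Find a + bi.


a = 2.6630*cos(62°) = 2.6630*0.46947 = 1.2502
b = 2.6630*sin(62°) = 2.6630*0.88295 = 2.3513

1.2502 + 2.3513i


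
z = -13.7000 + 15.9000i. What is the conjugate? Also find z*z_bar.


z_bar = -13.7000 - 15.9000i
z*z_bar = (-13.7)^2 + 15.9^2 = 187.69 + 252.81 = 440.5

z_bar = -13.7000 - 15.9000i, z*z_bar = 440.5


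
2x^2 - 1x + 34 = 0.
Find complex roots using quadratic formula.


disc = (-1)^2 - 4*2*34 = 1 - 272 = -271
sqrt(|disc|) = sqrt(271) = 16.4621
Real part = 1/(2*2) = 0.2500
Imag part = 16.4621/(2*2) = 4.1155

0.2500 ± 4.1155i


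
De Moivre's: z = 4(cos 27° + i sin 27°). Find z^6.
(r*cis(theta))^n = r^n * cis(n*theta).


r^6 = 4^6 = 4096
n*theta = 6*27° = 162° = 162° (mod 360)
a = 4096*cos(162°) = -3895.5275
b = 4096*sin(162°) = 1265.7336

4096 cis(162°) = -3895.5275 + 1265.7336i


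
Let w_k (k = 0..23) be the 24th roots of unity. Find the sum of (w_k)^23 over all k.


The roots are w_k = w^k with w = e^(2*pi*i/24), and (w^k)^23 = (w^23)^k.
So S = 1 + u + u^2 + ... + u^(23) with u = w^23.
23 = 0*24 + 23, so 23 is not a multiple of 24: u = w^23 ≠ 1 (w is a primitive 24th root), while u^24 = (w^24)^23 = 1.
Geometric series: S = (1 - u^24)/(1 - u) = (1 - 1)/(1 - u) = 0

S = 0


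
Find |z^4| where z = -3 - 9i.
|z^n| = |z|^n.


|z| = sqrt(9+81) = sqrt(90) = 9.4868
|z^4| = |z|^4 = (sqrt(90))^4 = 90^2 = 8100

|z^4| = 8100


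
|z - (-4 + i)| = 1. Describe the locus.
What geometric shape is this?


|z - z0| = r is a circle with center z0 and radius r.
Center = (-4, 1), radius = 1

Circle with center (-4, 1) and radius 1


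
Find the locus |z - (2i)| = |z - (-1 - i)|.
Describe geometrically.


Equal distances means the locus is the perpendicular bisector of z1 and z2.
Midpoint = ((0+(-1))/2, (2+(-1))/2) = (-0.5000, 0.5000)

Perpendicular bisector through (-0.5000, 0.5000)


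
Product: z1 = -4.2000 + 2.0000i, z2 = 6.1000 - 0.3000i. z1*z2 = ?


Real = -4.2*6.1 - 2*(-0.3) = -25.62 - (-0.6) = -25.02
Imag = -4.2*(-0.3) + 6.1*2 = 1.26 + 12.2 = 13.46

-25.0200 + 13.4600i


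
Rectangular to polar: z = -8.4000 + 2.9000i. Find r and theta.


r = sqrt(70.56+8.41) = sqrt(78.97) = 8.8865
theta = atan2(2.9, -8.4) = 160.9534 degrees

r = 8.8865, theta = 160.9534 degrees


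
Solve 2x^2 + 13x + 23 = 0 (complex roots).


disc = 13^2 - 4*2*23 = 169 - 184 = -15
sqrt(|disc|) = sqrt(15) = 3.8730
Real part = -13/(2*2) = -3.2500
Imag part = 3.8730/(2*2) = 0.9682

-3.2500 ± 0.9682i


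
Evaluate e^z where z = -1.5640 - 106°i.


e^-1.5640 = 0.2093
cos(-106°) = -0.2756
sin(-106°) = -0.9613
Real = 0.2093*(-0.2756) = -0.0577
Imag = 0.2093*(-0.9613) = -0.2012

-0.0577 - 0.2012i


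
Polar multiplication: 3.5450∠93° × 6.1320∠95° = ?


r = 3.5450 * 6.1320 = 21.7379
theta = 93° + 95° = 188° = 188° (mod 360)

21.7379 cis(188°)


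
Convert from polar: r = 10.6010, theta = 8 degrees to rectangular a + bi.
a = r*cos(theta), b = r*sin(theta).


a = 10.6010*cos(8°) = 10.6010*0.990268 = 10.4978
b = 10.6010*sin(8°) = 10.6010*0.139173 = 1.4754

10.4978 + 1.4754i


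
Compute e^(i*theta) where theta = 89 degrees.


cos(89°) = 0.0175
sin(89°) = 0.9998

e^(i*89°) = 0.0175 + 0.9998i


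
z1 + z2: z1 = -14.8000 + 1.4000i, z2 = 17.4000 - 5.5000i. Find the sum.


Real: -14.8 + 17.4 = 2.6
Imag: 1.4 - 5.5 = -4.1

2.6000 - 4.1000i


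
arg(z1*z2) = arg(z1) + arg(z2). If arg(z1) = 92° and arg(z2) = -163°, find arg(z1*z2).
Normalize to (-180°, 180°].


arg(z1*z2) = 92° - 163° = -71°
Normalized to (-180°, 180°]: -71°

-71°


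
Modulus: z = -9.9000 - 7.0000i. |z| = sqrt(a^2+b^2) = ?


|z| = sqrt((-9.9)^2 + (-7)^2) = sqrt(98.01 + 49) = sqrt(147.01) = 12.1248

|z| = 12.1248


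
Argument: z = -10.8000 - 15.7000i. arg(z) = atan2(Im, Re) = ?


Re = -10.8, Im = -15.7
arg = atan2(-15.7, -10.8) = -124.5240 degrees

arg(z) = -124.5240 degrees


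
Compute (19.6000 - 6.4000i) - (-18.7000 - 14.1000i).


Real: 19.6 + 18.7 = 38.3
Imag: -6.4 + 14.1 = 7.7

38.3000 + 7.7000i


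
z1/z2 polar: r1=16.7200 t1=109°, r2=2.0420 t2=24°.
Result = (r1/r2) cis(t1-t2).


r = 16.7200 / 2.0420 = 8.1881
theta = 109° - 24° = 85° = 85° (mod 360)

8.1881 cis(85°)


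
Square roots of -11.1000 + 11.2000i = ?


|z| = sqrt(123.21+125.44) = 15.7686
sqrt((|z|+a)/2) = sqrt((15.7686+(-11.1))/2) = sqrt(2.3343) = 1.5278
sqrt((|z|-a)/2) = sqrt((15.7686-(-11.1))/2) = sqrt(13.4343) = 3.6653

±(1.5278 + 3.6653i) i.e. 1.5278 + 3.6653i and -1.5278 - 3.6653i


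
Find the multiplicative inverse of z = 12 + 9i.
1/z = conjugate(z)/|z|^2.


|z|^2 = 144+81 = 225
1/z = (12 - 9i)/225

1/z = 0.0533 - 0.0400i


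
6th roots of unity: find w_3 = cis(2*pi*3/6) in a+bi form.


Angle = 360*3/6 = 180°
a = cos(180°) = -1.0000
b = sin(180°) = 0

-1.0000 + 0i


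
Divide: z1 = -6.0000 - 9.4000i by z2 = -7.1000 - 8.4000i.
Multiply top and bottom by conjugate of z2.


Conjugate of z2 = -7.1000 + 8.4000i
Numerator: (-6.0000 - 9.4000i)(-7.1000 + 8.4000i) = 121.5600 + 16.3400i
Denominator: (-7.1)^2 + (-8.4)^2 = 120.97
Result = (121.5600 + 16.3400i)/120.97

1.0049 + 0.1351i


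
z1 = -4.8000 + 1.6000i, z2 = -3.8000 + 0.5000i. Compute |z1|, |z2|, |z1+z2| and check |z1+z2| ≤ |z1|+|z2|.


|z1| = sqrt((-4.8)^2 + 1.6^2) = sqrt(25.6) = 5.0596
|z2| = sqrt((-3.8)^2 + 0.5^2) = sqrt(14.69) = 3.8328
z1+z2 = -8.6000 + 2.1000i
|z1+z2| = sqrt(78.37) = 8.8527
|z1|+|z2| = 5.0596 + 3.8328 = 8.8924

|z1+z2| = 8.8527 ≤ |z1|+|z2| = 8.8924 (verified)


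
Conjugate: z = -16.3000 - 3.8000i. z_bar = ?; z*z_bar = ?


z_bar = -16.3000 + 3.8000i
z*z_bar = (-16.3)^2 + (-3.8)^2 = 265.69 + 14.44 = 280.13

z_bar = -16.3000 + 3.8000i, z*z_bar = 280.13


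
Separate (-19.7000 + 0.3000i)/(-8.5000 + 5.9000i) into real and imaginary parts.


Multiply by conjugate: (-19.7000 + 0.3000i)(-8.5000 - 5.9000i) / ((-8.5)^2 + 5.9^2)
Numerator real = -19.7*(-8.5) + 0.3*5.9 = 169.22
Numerator imag = 0.3*(-8.5) - (-19.7)*5.9 = 113.68
Denominator = 107.06
Re(z) = 169.22/107.06 = 1.5806
Im(z) = 113.68/107.06 = 1.0618

Re(z) = 1.5806, Im(z) = 1.0618


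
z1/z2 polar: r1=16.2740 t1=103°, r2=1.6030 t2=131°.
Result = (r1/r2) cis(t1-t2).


r = 16.2740 / 1.6030 = 10.1522
theta = 103° - 131° = -28° = 332° (mod 360)

10.1522 cis(332°)


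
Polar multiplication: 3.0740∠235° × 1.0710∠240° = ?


r = 3.0740 * 1.0710 = 3.2923
theta = 235° + 240° = 475° = 115° (mod 360)

3.2923 cis(115°)


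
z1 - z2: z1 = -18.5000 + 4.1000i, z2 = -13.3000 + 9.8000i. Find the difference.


Real: -18.5 + 13.3 = -5.2
Imag: 4.1 - 9.8 = -5.7

-5.2000 - 5.7000i


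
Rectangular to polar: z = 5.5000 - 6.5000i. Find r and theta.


r = sqrt(30.25+42.25) = sqrt(72.5) = 8.5147
theta = atan2(-6.5, 5.5) = -49.7636 degrees

r = 8.5147, theta = -49.7636 degrees


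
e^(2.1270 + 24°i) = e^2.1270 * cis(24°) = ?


e^2.1270 = 8.38966
cos(24°) = 0.913545
sin(24°) = 0.40674
Real = 8.38966*0.913545 = 7.6643
Imag = 8.38966*0.40674 = 3.4124

7.6643 + 3.4124i


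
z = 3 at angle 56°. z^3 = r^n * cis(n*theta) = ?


r^3 = 3^3 = 27
n*theta = 3*56° = 168° = 168° (mod 360)
a = 27*cos(168°) = -26.4100
b = 27*sin(168°) = 5.6136

27 cis(168°) = -26.4100 + 5.6136i


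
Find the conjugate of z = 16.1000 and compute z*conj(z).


z_bar = 16.1000
z*z_bar = 16.1^2 + 0^2 = 259.21 + 0 = 259.21

z_bar = 16.1000, z*z_bar = 259.21


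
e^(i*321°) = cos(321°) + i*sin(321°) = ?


cos(321°) = 0.7771
sin(321°) = -0.6293

e^(i*321°) = 0.7771 - 0.6293i


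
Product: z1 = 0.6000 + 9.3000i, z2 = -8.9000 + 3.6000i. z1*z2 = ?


Real = 0.6*(-8.9) - 9.3*3.6 = -5.34 - 33.48 = -38.82
Imag = 0.6*3.6 - (8.9)*9.3 = 2.16 - (82.77) = -80.61

-38.8200 - 80.6100i


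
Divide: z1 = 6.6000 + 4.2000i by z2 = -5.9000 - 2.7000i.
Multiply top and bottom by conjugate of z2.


Conjugate of z2 = -5.9000 + 2.7000i
Numerator: (6.6000 + 4.2000i)(-5.9000 + 2.7000i) = -50.2800 - 6.9600i
Denominator: (-5.9)^2 + (-2.7)^2 = 42.1
Result = (-50.2800 - 6.9600i)/42.1

-1.1943 - 0.1653i


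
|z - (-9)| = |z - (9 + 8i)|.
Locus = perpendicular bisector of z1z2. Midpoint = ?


Equal distances means the locus is the perpendicular bisector of z1 and z2.
Midpoint = ((-9+9)/2, (0+8)/2) = (0, 4.0000)

Perpendicular bisector through (0, 4.0000)


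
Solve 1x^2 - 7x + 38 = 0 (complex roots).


disc = (-7)^2 - 4*1*38 = 49 - 152 = -103
sqrt(|disc|) = sqrt(103) = 10.1489
Real part = 7/(2*1) = 3.5000
Imag part = 10.1489/(2*1) = 5.0744

3.5000 ± 5.0744i


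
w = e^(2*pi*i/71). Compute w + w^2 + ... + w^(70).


With w = e^(2*pi*i/71), all 71 of the 71th roots of unity w^0 = 1, w, ..., w^(70) sum to 0: 1 + w + ... + w^(70) = (1 - w^71)/(1 - w) = 0 since w^71 = 1, w ≠ 1.
Removing the root 1: w + w^2 + ... + w^(70) = 0 - 1 = -1

Sum = -1


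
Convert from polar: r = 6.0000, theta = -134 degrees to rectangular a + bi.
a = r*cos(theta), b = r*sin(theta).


a = 6.0000*cos(-134°) = 6.0000*(-0.69466) = -4.1680
b = 6.0000*sin(-134°) = 6.0000*(-0.71934) = -4.3160

-4.1680 - 4.3160i


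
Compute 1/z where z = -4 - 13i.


|z|^2 = 16+169 = 185
1/z = (-4 + 13i)/185

1/z = -0.0216 + 0.0703i


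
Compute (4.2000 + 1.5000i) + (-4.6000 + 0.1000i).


Real: 4.2 - 4.6 = -0.4
Imag: 1.5 + 0.1 = 1.6

-0.4000 + 1.6000i


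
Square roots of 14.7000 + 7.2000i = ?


|z| = sqrt(216.09+51.84) = 16.3686
sqrt((|z|+a)/2) = sqrt((16.3686+14.7)/2) = sqrt(15.5343) = 3.9414
sqrt((|z|-a)/2) = sqrt((16.3686-14.7)/2) = sqrt(0.8343) = 0.9134

±(3.9414 + 0.9134i) i.e. 3.9414 + 0.9134i and -3.9414 - 0.9134i


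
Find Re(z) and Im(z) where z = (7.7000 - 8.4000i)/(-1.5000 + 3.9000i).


Multiply by conjugate: (7.7000 - 8.4000i)(-1.5000 - 3.9000i) / ((-1.5)^2 + 3.9^2)
Numerator real = 7.7*(-1.5) - (8.4)*3.9 = -44.31
Numerator imag = -8.4*(-1.5) - 7.7*3.9 = -17.43
Denominator = 17.46
Re(z) = -44.31/17.46 = -2.5378
Im(z) = -17.43/17.46 = -0.9983

Re(z) = -2.5378, Im(z) = -0.9983


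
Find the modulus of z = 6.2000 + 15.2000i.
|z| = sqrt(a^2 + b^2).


|z| = sqrt(6.2^2 + 15.2^2) = sqrt(38.44 + 231.04) = sqrt(269.48) = 16.4158

|z| = 16.4158


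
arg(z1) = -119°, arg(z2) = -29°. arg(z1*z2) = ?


arg(z1*z2) = -119° - 29° = -148°
Normalized to (-180°, 180°]: -148°

-148°


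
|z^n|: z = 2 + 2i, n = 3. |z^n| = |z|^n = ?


|z| = sqrt(4+4) = sqrt(8) = 2.8284
|z^3| = |z|^3 = (sqrt(8))^3 = 8*sqrt(8)

|z^3| = 8*sqrt(8) ≈ 22.6274


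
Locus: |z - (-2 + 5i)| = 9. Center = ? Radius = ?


|z - z0| = r is a circle with center z0 and radius r.
Center = (-2, 5), radius = 9

Circle with center (-2, 5) and radius 9


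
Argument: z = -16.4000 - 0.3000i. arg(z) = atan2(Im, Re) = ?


Re = -16.4, Im = -0.3
arg = atan2(-0.3, -16.4) = -178.9520 degrees

arg(z) = -178.9520 degrees


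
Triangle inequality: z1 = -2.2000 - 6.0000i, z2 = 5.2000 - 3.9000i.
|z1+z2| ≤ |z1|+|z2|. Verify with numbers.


|z1| = sqrt((-2.2)^2 + (-6)^2) = sqrt(40.84) = 6.3906
|z2| = sqrt(5.2^2 + (-3.9)^2) = sqrt(42.25) = 6.5000
z1+z2 = 3.0000 - 9.9000i
|z1+z2| = sqrt(107.01) = 10.3446
|z1|+|z2| = 6.3906 + 6.5000 = 12.8906

|z1+z2| = 10.3446 ≤ |z1|+|z2| = 12.8906 (verified)


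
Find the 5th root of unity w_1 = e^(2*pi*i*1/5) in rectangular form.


Angle = 360*1/5 = 72°
a = cos(72°) = 0.3090
b = sin(72°) = 0.9511

0.3090 + 0.9511i


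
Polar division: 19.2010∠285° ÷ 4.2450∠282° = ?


r = 19.2010 / 4.2450 = 4.5232
theta = 285° - 282° = 3° = 3° (mod 360)

4.5232 cis(3°)


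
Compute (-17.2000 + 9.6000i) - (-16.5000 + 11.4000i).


Real: -17.2 + 16.5 = -0.7
Imag: 9.6 - 11.4 = -1.8

-0.7000 - 1.8000i


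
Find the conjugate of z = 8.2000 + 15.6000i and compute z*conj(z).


z_bar = 8.2000 - 15.6000i
z*z_bar = 8.2^2 + 15.6^2 = 67.24 + 243.36 = 310.6

z_bar = 8.2000 - 15.6000i, z*z_bar = 310.6


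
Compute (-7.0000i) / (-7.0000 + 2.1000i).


Conjugate of z2 = -7.0000 - 2.1000i
Numerator: (-7.0000i)(-7.0000 - 2.1000i) = -14.7000 + 49.0000i
Denominator: (-7)^2 + 2.1^2 = 53.41
Result = (-14.7000 + 49.0000i)/53.41

-0.2752 + 0.9174i


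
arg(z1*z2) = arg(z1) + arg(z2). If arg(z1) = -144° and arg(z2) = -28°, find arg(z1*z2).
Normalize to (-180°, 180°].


arg(z1*z2) = -144° - 28° = -172°
Normalized to (-180°, 180°]: -172°

-172°


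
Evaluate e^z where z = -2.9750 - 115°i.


e^-2.9750 = 0.05105
cos(-115°) = -0.4226
sin(-115°) = -0.9063
Real = 0.05105*(-0.4226) = -0.0216
Imag = 0.05105*(-0.9063) = -0.0463

-0.0216 - 0.0463i


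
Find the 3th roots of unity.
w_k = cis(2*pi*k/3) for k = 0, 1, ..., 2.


The 3th roots of unity are cis(360k/3°) for k=0..2
Angle step = 360/3 = 120°
Primitive root: cis(120°)
Primitive root = -0.5000 + 0.8660i

3 roots at angles: 0°, 120°, 240°


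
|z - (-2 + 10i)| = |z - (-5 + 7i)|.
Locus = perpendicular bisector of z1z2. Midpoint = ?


Equal distances means the locus is the perpendicular bisector of z1 and z2.
Midpoint = ((-2+(-5))/2, (10+7)/2) = (-3.5000, 8.5000)

Perpendicular bisector through (-3.5000, 8.5000)


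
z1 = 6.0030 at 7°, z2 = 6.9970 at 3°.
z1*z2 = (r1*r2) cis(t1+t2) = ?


r = 6.0030 * 6.9970 = 42.0030
theta = 7° + 3° = 10° = 10° (mod 360)

42.0030 cis(10°)


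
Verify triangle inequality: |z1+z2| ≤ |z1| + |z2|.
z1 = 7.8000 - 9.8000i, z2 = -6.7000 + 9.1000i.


|z1| = sqrt(7.8^2 + (-9.8)^2) = sqrt(156.88) = 12.5252
|z2| = sqrt((-6.7)^2 + 9.1^2) = sqrt(127.7) = 11.3004
z1+z2 = 1.1000 - 0.7000i
|z1+z2| = sqrt(1.7) = 1.3038
|z1|+|z2| = 12.5252 + 11.3004 = 23.8256

|z1+z2| = 1.3038 ≤ |z1|+|z2| = 23.8256 (verified)


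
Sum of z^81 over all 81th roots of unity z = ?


The roots are w_k = w^k with w = e^(2*pi*i/81), and (w^k)^81 = (w^81)^k.
So S = 1 + u + u^2 + ... + u^(80) with u = w^81.
81 = 1*81 + 0, so 81 is a multiple of 81 and u = (w^81)^1 = 1.
Every one of the 81 terms equals 1: S = 81

S = 81


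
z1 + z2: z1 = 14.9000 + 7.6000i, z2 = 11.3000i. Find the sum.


Real: 14.9 + 0 = 14.9
Imag: 7.6 + 11.3 = 18.9

14.9000 + 18.9000i


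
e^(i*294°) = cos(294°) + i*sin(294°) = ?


cos(294°) = 0.4067
sin(294°) = -0.9135

e^(i*294°) = 0.4067 - 0.9135i


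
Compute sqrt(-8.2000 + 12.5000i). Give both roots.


|z| = sqrt(67.24+156.25) = 14.9496
sqrt((|z|+a)/2) = sqrt((14.9496+(-8.2))/2) = sqrt(3.3748) = 1.8371
sqrt((|z|-a)/2) = sqrt((14.9496-(-8.2))/2) = sqrt(11.5748) = 3.4022

±(1.8371 + 3.4022i) i.e. 1.8371 + 3.4022i and -1.8371 - 3.4022i


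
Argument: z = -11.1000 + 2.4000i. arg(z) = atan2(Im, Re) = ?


Re = -11.1, Im = 2.4
arg = atan2(2.4, -11.1) = 167.7995 degrees

arg(z) = 167.7995 degrees


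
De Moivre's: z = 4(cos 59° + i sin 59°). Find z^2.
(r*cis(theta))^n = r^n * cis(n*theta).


r^2 = 4^2 = 16
n*theta = 2*59° = 118° = 118° (mod 360)
a = 16*cos(118°) = -7.5115
b = 16*sin(118°) = 14.1272

16 cis(118°) = -7.5115 + 14.1272i


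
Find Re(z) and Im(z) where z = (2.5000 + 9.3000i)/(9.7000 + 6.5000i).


Multiply by conjugate: (2.5000 + 9.3000i)(9.7000 - 6.5000i) / (9.7^2 + 6.5^2)
Numerator real = 2.5*9.7 + 9.3*6.5 = 84.7
Numerator imag = 9.3*9.7 - 2.5*6.5 = 73.96
Denominator = 136.34
Re(z) = 84.7/136.34 = 0.6212
Im(z) = 73.96/136.34 = 0.5425

Re(z) = 0.6212, Im(z) = 0.5425


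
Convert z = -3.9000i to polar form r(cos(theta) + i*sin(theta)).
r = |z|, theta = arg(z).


r = sqrt(0+15.21) = sqrt(15.21) = 3.9000
theta = atan2(-3.9, 0) = -90.0000 degrees

r = 3.9000, theta = -90.0000 degrees


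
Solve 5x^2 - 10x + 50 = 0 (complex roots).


disc = (-10)^2 - 4*5*50 = 100 - 1000 = -900
sqrt(|disc|) = sqrt(900) = 30.0000
Real part = 10/(2*5) = 1.0000
Imag part = 30.0000/(2*5) = 3.0000

1.0000 ± 3.0000i


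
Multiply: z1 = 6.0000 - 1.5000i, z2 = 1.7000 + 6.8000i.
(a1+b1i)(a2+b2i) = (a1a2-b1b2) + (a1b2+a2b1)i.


Real = 6*1.7 - (-1.5)*6.8 = 10.2 - (-10.2) = 20.4
Imag = 6*6.8 + 1.7*(-1.5) = 40.8 - (2.55) = 38.25

20.4000 + 38.2500i


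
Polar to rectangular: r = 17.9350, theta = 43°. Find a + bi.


a = 17.9350*cos(43°) = 17.9350*0.73135 = 13.1168
b = 17.9350*sin(43°) = 17.9350*0.681998 = 12.2316

13.1168 + 12.2316i


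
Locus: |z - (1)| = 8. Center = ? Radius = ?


|z - z0| = r is a circle with center z0 and radius r.
Center = (1, 0), radius = 8

Circle with center (1, 0) and radius 8


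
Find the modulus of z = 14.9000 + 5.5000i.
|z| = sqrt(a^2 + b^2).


|z| = sqrt(14.9^2 + 5.5^2) = sqrt(222.01 + 30.25) = sqrt(252.26) = 15.8827

|z| = 15.8827


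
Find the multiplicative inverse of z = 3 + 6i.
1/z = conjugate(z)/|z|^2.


|z|^2 = 9+36 = 45
1/z = (3 - 6i)/45

1/z = 0.0667 - 0.1333i


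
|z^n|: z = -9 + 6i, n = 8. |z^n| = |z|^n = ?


|z| = sqrt(81+36) = sqrt(117) = 10.8167
|z^8| = |z|^8 = (sqrt(117))^8 = 117^4 = 187388721

|z^8| = 187388721


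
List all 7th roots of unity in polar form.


The 7th roots of unity are cis(360k/7°) for k=0..6
Angle step = 360/7 = 51.4286°
Primitive root: cis(51.4286°)
Primitive root = 0.6235 + 0.7818i

7 roots at angles: 0°, 51.4286°, 102.8571°, 154.2857°, 205.7143°, 257.1429°, 308.5714°


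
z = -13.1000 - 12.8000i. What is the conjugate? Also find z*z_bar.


z_bar = -13.1000 + 12.8000i
z*z_bar = (-13.1)^2 + (-12.8)^2 = 171.61 + 163.84 = 335.45

z_bar = -13.1000 + 12.8000i, z*z_bar = 335.45


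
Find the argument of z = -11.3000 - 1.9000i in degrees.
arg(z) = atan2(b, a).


Re = -11.3, Im = -1.9
arg = atan2(-1.9, -11.3) = -170.4555 degrees

arg(z) = -170.4555 degrees


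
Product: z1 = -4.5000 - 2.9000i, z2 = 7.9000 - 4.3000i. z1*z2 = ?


Real = -4.5*7.9 - (-2.9)*(-4.3) = -35.55 - 12.47 = -48.02
Imag = -4.5*(-4.3) + 7.9*(-2.9) = 19.35 - (22.91) = -3.56

-48.0200 - 3.5600i


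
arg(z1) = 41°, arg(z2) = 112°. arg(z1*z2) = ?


arg(z1*z2) = 41° + 112° = 153°
Normalized to (-180°, 180°]: 153°

153°


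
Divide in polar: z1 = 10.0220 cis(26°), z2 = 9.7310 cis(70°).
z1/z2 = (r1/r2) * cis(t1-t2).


r = 10.0220 / 9.7310 = 1.0299
theta = 26° - 70° = -44° = 316° (mod 360)

1.0299 cis(316°)


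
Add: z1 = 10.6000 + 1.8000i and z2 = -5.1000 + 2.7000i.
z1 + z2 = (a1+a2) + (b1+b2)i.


Real: 10.6 - 5.1 = 5.5
Imag: 1.8 + 2.7 = 4.5

5.5000 + 4.5000i


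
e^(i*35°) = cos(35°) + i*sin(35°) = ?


cos(35°) = 0.8192
sin(35°) = 0.5736

e^(i*35°) = 0.8192 + 0.5736i


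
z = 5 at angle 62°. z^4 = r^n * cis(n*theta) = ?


r^4 = 5^4 = 625
n*theta = 4*62° = 248° = 248° (mod 360)
a = 625*cos(248°) = -234.1291
b = 625*sin(248°) = -579.4899

625 cis(248°) = -234.1291 - 579.4899i


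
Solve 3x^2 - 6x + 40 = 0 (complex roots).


disc = (-6)^2 - 4*3*40 = 36 - 480 = -444
sqrt(|disc|) = sqrt(444) = 21.0713
Real part = 6/(2*3) = 1.0000
Imag part = 21.0713/(2*3) = 3.5119

1.0000 ± 3.5119i


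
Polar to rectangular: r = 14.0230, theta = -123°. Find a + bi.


a = 14.0230*cos(-123°) = 14.0230*(-0.54464) = -7.6375
b = 14.0230*sin(-123°) = 14.0230*(-0.83867) = -11.7607

-7.6375 - 11.7607i


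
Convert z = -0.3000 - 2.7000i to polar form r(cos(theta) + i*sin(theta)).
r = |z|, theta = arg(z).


r = sqrt(0.09+7.29) = sqrt(7.38) = 2.7166
theta = atan2(-2.7, -0.3) = -96.3402 degrees

r = 2.7166, theta = -96.3402 degrees


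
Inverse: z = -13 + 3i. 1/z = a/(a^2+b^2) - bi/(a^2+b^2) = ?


|z|^2 = 169+9 = 178
1/z = (-13 - 3i)/178

1/z = -0.0730 - 0.0169i


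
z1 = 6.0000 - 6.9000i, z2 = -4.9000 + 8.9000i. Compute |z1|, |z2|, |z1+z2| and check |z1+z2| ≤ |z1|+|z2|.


|z1| = sqrt(6^2 + (-6.9)^2) = sqrt(83.61) = 9.1439
|z2| = sqrt((-4.9)^2 + 8.9^2) = sqrt(103.22) = 10.1597
z1+z2 = 1.1000 + 2.0000i
|z1+z2| = sqrt(5.21) = 2.2825
|z1|+|z2| = 9.1439 + 10.1597 = 19.3036

|z1+z2| = 2.2825 ≤ |z1|+|z2| = 19.3036 (verified)
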